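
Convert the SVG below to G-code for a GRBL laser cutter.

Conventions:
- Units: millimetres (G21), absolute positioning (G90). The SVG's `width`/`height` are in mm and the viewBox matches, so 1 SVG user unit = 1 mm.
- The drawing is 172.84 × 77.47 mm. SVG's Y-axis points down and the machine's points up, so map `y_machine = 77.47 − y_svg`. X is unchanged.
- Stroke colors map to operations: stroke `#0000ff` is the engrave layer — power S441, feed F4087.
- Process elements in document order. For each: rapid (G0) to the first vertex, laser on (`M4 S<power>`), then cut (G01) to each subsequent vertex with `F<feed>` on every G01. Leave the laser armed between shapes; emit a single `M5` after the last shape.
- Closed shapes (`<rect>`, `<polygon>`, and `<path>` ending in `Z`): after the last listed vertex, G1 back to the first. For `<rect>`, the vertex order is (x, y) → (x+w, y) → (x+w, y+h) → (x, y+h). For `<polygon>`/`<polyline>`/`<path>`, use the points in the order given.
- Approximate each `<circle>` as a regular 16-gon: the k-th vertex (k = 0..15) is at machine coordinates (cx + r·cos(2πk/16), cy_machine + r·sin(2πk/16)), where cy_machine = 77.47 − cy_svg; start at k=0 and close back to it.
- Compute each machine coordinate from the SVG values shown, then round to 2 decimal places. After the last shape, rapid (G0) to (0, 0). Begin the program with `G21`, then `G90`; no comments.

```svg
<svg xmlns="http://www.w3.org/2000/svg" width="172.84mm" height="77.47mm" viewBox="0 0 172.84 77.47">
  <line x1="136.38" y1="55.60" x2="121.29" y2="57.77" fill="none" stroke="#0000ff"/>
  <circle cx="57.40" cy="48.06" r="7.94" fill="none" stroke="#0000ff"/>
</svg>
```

Since the viewBox matches the mm dimensions, user units are millimetres directly. The only transform is the Y-flip y_m = 77.47 − y_svg.

Shape 1 is a line segment drawn with `<line>`. Its stroke #0000ff means engrave at S441, F4087. After flipping Y the toolpath is (136.38,21.87) → (121.29,19.70).

Shape 2 is a circle drawn with `<circle>`. Its stroke #0000ff means engrave at S441, F4087. After flipping Y the toolpath is (65.34,29.41) → (64.74,32.45) → (63.01,35.02) → (60.44,36.75) → (57.40,37.35) → (54.36,36.75) → (51.79,35.02) → (50.06,32.45) → (49.46,29.41) → (50.06,26.37) → (51.79,23.80) → (54.36,22.07) → (57.40,21.47) → (60.44,22.07) → (63.01,23.80) → (64.74,26.37) → (65.34,29.41), returning to the start.

G21
G90
G0 X136.38 Y21.87
M4 S441
G01 X121.29 Y19.70 F4087
G0 X65.34 Y29.41
M4 S441
G01 X64.74 Y32.45 F4087
G01 X63.01 Y35.02 F4087
G01 X60.44 Y36.75 F4087
G01 X57.40 Y37.35 F4087
G01 X54.36 Y36.75 F4087
G01 X51.79 Y35.02 F4087
G01 X50.06 Y32.45 F4087
G01 X49.46 Y29.41 F4087
G01 X50.06 Y26.37 F4087
G01 X51.79 Y23.80 F4087
G01 X54.36 Y22.07 F4087
G01 X57.40 Y21.47 F4087
G01 X60.44 Y22.07 F4087
G01 X63.01 Y23.80 F4087
G01 X64.74 Y26.37 F4087
G01 X65.34 Y29.41 F4087
M5
G0 X0.00 Y0.00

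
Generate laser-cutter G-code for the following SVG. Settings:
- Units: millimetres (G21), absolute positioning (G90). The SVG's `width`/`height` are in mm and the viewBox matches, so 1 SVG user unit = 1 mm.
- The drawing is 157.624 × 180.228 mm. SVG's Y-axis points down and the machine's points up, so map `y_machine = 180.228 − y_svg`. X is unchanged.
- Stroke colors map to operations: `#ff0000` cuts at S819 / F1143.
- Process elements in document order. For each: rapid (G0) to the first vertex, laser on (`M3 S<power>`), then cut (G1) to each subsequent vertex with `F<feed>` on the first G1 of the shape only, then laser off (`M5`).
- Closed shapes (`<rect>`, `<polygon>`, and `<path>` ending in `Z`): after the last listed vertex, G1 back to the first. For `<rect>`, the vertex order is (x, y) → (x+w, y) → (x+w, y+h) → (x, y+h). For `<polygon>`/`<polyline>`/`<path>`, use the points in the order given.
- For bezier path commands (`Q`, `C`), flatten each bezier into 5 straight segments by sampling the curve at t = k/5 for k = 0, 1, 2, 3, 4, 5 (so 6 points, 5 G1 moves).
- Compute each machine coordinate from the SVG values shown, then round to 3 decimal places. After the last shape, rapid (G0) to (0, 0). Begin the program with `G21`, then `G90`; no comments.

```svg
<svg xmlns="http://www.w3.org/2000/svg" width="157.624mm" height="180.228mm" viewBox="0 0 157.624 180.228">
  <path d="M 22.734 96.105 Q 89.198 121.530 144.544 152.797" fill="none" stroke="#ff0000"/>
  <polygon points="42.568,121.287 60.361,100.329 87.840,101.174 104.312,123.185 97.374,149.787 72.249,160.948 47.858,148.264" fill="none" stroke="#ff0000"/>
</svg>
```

G21
G90
G0 X22.734 Y84.123
M3 S819
G1 X48.875 Y73.719 F1143
G1 X74.126 Y62.848
G1 X98.488 Y51.510
G1 X121.961 Y39.704
G1 X144.544 Y27.431
M5
G0 X42.568 Y58.941
M3 S819
G1 X60.361 Y79.899 F1143
G1 X87.840 Y79.054
G1 X104.312 Y57.043
G1 X97.374 Y30.441
G1 X72.249 Y19.280
G1 X47.858 Y31.964
G1 X42.568 Y58.941
M5
G0 X0.000 Y0.000

Since the viewBox matches the mm dimensions, user units are millimetres directly. The only transform is the Y-flip y_m = 180.228 − y_svg.

Shape 1 is a quadratic bezier drawn with `<path>`. Its stroke #ff0000 means cut at S819, F1143. After flipping Y the toolpath is (22.734,84.123) → (48.875,73.719) → (74.126,62.848) → (98.488,51.510) → (121.961,39.704) → (144.544,27.431).

Shape 2 is a regular polygon drawn with `<polygon>`. Its stroke #ff0000 means cut at S819, F1143. After flipping Y the toolpath is (42.568,58.941) → (60.361,79.899) → (87.840,79.054) → (104.312,57.043) → (97.374,30.441) → (72.249,19.280) → (47.858,31.964) → (42.568,58.941), returning to the start.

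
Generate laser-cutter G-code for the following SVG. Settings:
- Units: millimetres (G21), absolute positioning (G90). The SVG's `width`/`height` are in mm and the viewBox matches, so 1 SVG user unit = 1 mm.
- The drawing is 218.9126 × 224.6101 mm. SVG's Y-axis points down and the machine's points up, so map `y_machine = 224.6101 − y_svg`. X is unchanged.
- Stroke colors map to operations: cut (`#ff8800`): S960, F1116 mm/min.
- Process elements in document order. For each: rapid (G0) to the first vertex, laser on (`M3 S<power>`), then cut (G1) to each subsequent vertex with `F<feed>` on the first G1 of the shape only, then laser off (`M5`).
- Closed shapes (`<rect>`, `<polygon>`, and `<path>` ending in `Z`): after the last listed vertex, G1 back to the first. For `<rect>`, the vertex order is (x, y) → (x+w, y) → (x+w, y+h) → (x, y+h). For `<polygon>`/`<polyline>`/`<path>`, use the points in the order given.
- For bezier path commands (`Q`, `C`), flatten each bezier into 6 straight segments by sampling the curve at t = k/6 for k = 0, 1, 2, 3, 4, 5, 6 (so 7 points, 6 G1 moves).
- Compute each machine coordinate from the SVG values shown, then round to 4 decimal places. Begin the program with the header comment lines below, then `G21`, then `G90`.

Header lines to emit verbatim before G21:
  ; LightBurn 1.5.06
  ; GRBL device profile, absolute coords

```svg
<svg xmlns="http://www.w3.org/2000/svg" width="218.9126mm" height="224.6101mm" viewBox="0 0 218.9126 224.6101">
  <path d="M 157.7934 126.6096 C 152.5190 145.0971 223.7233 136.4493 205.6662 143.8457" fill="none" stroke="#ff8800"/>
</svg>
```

1 u = 1 mm; y_m = 224.6101 − y.

[1] `<path>` cubic bezier, #ff8800→cut S960 F1116: (157.7934,98.0005) → (160.7621,90.8181) → (171.8734,86.9589) → (186.5233,85.2233) → (200.1080,84.4120) → (208.0236,83.3255) → (205.6662,80.7644)

; LightBurn 1.5.06
; GRBL device profile, absolute coords
G21
G90
G0 X157.7934 Y98.0005
M3 S960
G1 X160.7621 Y90.8181 F1116
G1 X171.8734 Y86.9589
G1 X186.5233 Y85.2233
G1 X200.1080 Y84.4120
G1 X208.0236 Y83.3255
G1 X205.6662 Y80.7644
M5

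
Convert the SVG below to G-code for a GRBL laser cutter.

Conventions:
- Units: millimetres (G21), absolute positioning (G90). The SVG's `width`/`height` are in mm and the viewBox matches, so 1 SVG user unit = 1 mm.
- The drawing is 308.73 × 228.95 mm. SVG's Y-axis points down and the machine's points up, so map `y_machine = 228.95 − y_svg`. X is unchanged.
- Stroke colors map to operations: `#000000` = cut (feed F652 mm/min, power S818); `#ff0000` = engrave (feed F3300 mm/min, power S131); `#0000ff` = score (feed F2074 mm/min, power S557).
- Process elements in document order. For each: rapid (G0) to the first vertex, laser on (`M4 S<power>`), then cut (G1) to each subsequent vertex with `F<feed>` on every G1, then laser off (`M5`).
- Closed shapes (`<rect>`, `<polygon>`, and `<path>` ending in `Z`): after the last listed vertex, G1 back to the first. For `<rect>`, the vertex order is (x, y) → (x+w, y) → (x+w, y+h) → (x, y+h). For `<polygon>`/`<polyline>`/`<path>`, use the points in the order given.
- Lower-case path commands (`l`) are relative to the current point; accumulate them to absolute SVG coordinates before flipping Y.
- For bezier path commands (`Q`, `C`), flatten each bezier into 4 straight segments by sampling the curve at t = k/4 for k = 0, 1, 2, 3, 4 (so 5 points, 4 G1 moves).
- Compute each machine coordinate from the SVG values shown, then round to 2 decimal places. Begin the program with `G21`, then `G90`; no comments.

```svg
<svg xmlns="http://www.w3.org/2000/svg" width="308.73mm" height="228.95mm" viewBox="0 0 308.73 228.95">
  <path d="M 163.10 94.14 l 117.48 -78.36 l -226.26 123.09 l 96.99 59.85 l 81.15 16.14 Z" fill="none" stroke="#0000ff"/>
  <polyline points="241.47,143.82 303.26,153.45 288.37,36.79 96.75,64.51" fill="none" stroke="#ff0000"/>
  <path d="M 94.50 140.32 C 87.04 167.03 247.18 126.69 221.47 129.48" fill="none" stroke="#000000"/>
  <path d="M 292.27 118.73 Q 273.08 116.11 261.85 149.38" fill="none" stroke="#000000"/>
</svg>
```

viewBox `0 0 308.73 228.95` with mm width/height → 1 unit = 1 mm. Flip: y_m = 228.95 − y_svg.

**Shape 1** — `<path>` closed polygon, stroke `#0000ff` → score (S557, F2074). Machine vertices: (163.10,134.81) → (280.58,213.17) → (54.32,90.08) → (151.31,30.23) → (232.46,14.09) → (163.10,134.81). Closed: final G1 returns to the first vertex.

**Shape 2** — `<polyline>` open polyline, stroke `#ff0000` → engrave (S131, F3300). Machine vertices: (241.47,85.13) → (303.26,75.50) → (288.37,192.16) → (96.75,164.44). Open path.

**Shape 3** — `<path>` cubic bezier, stroke `#000000` → cut (S818, F652). Control points (SVG): P0=(94.50,140.32), P1=(87.04,167.03), P2=(247.18,126.69), P3=(221.47,129.48); sampled at t=k/4. Machine vertices: (94.50,88.63) → (114.81,79.45) → (164.83,85.08) → (211.43,95.20) → (221.47,99.47). Open path.

**Shape 4** — `<path>` quadratic bezier, stroke `#000000` → cut (S818, F652). Control points (SVG): P0=(292.27,118.73), P1=(273.08,116.11), P2=(261.85,149.38); sampled at t=k/4. Machine vertices: (292.27,110.22) → (283.17,109.29) → (275.07,103.87) → (267.96,93.96) → (261.85,79.57). Open path.

G21
G90
G0 X163.10 Y134.81
M4 S557
G1 X280.58 Y213.17 F2074
G1 X54.32 Y90.08 F2074
G1 X151.31 Y30.23 F2074
G1 X232.46 Y14.09 F2074
G1 X163.10 Y134.81 F2074
M5
G0 X241.47 Y85.13
M4 S131
G1 X303.26 Y75.50 F3300
G1 X288.37 Y192.16 F3300
G1 X96.75 Y164.44 F3300
M5
G0 X94.50 Y88.63
M4 S818
G1 X114.81 Y79.45 F652
G1 X164.83 Y85.08 F652
G1 X211.43 Y95.20 F652
G1 X221.47 Y99.47 F652
M5
G0 X292.27 Y110.22
M4 S818
G1 X283.17 Y109.29 F652
G1 X275.07 Y103.87 F652
G1 X267.96 Y93.96 F652
G1 X261.85 Y79.57 F652
M5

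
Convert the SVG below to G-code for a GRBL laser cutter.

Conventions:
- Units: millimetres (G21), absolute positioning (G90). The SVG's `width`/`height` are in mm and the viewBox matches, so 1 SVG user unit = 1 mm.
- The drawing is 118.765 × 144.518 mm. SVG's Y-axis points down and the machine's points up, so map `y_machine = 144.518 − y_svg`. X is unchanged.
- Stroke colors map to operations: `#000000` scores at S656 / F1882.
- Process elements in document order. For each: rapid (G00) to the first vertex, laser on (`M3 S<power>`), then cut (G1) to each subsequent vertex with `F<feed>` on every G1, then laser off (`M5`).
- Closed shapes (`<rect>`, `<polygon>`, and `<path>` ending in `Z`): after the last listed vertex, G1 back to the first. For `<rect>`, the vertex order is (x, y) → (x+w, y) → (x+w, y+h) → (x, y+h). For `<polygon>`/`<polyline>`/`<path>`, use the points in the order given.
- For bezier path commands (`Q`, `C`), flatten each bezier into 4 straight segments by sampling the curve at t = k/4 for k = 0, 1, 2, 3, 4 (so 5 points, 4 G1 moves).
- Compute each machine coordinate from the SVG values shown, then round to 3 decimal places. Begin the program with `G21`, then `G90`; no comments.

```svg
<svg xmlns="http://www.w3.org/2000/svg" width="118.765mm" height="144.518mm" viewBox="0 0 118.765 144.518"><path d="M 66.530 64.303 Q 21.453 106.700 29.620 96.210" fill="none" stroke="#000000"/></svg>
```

G21
G90
G00 X66.530 Y80.215
M3 S656
G1 X47.319 Y62.322 F1882
G1 X34.764 Y51.040 F1882
G1 X28.864 Y46.368 F1882
G1 X29.620 Y48.308 F1882
M5

viewBox `0 0 118.765 144.518` with mm width/height → 1 unit = 1 mm. Flip: y_m = 144.518 − y_svg.

**Shape 1** — `<path>` quadratic bezier, stroke `#000000` → score (S656, F1882). Control points (SVG): P0=(66.530,64.303), P1=(21.453,106.700), P2=(29.620,96.210); sampled at t=k/4. Machine vertices: (66.530,80.215) → (47.319,62.322) → (34.764,51.040) → (28.864,46.368) → (29.620,48.308). Open path.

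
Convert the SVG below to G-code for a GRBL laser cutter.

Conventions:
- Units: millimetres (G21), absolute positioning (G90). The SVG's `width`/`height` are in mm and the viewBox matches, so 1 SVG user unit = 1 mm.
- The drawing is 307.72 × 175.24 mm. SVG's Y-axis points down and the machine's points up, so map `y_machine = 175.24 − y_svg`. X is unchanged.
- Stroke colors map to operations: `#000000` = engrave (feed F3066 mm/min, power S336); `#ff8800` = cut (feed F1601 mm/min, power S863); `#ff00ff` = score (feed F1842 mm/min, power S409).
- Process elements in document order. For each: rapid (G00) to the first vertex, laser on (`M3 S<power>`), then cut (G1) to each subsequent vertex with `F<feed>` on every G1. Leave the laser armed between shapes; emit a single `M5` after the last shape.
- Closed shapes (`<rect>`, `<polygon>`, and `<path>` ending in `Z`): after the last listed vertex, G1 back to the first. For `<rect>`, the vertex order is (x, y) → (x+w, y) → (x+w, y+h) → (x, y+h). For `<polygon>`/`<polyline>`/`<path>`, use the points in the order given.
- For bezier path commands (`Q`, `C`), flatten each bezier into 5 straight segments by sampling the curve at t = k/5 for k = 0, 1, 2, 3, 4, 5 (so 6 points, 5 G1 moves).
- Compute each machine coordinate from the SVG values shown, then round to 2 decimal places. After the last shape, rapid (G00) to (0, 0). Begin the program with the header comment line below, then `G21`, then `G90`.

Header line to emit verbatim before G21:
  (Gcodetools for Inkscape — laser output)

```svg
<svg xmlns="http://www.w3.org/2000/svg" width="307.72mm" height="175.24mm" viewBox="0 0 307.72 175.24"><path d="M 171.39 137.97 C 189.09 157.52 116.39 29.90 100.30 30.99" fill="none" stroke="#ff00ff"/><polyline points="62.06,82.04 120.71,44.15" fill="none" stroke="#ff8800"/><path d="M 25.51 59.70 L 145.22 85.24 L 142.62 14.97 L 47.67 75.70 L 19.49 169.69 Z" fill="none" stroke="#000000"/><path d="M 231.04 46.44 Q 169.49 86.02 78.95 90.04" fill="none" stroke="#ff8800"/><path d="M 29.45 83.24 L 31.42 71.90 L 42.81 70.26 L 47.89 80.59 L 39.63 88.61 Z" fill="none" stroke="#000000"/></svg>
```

Since the viewBox matches the mm dimensions, user units are millimetres directly. The only transform is the Y-flip y_m = 175.24 − y_svg.

Shape 1 is a cubic bezier drawn with `<path>`. Its stroke #ff00ff means score at S409, F1842. After flipping Y the toolpath is (171.39,37.27) → (172.34,40.99) → (158.65,66.80) → (137.37,101.43) → (115.57,131.67) → (100.30,144.25).

Shape 2 is a line segment drawn with `<polyline>`. Its stroke #ff8800 means cut at S863, F1601. After flipping Y the toolpath is (62.06,93.20) → (120.71,131.09).

Shape 3 is a closed polygon drawn with `<path>`. Its stroke #000000 means engrave at S336, F3066. After flipping Y the toolpath is (25.51,115.54) → (145.22,90.00) → (142.62,160.27) → (47.67,99.54) → (19.49,5.55) → (25.51,115.54), returning to the start.

Shape 4 is a quadratic bezier drawn with `<path>`. Its stroke #ff8800 means cut at S863, F1601. After flipping Y the toolpath is (231.04,128.80) → (205.26,114.39) → (177.16,102.83) → (146.74,94.11) → (114.01,88.23) → (78.95,85.20).

Shape 5 is a regular polygon drawn with `<path>`. Its stroke #000000 means engrave at S336, F3066. After flipping Y the toolpath is (29.45,92.00) → (31.42,103.34) → (42.81,104.98) → (47.89,94.65) → (39.63,86.63) → (29.45,92.00), returning to the start.

(Gcodetools for Inkscape — laser output)
G21
G90
G00 X171.39 Y37.27
M3 S409
G1 X172.34 Y40.99 F1842
G1 X158.65 Y66.80 F1842
G1 X137.37 Y101.43 F1842
G1 X115.57 Y131.67 F1842
G1 X100.30 Y144.25 F1842
G00 X62.06 Y93.20
M3 S863
G1 X120.71 Y131.09 F1601
G00 X25.51 Y115.54
M3 S336
G1 X145.22 Y90.00 F3066
G1 X142.62 Y160.27 F3066
G1 X47.67 Y99.54 F3066
G1 X19.49 Y5.55 F3066
G1 X25.51 Y115.54 F3066
G00 X231.04 Y128.80
M3 S863
G1 X205.26 Y114.39 F1601
G1 X177.16 Y102.83 F1601
G1 X146.74 Y94.11 F1601
G1 X114.01 Y88.23 F1601
G1 X78.95 Y85.20 F1601
G00 X29.45 Y92.00
M3 S336
G1 X31.42 Y103.34 F3066
G1 X42.81 Y104.98 F3066
G1 X47.89 Y94.65 F3066
G1 X39.63 Y86.63 F3066
G1 X29.45 Y92.00 F3066
M5
G00 X0.00 Y0.00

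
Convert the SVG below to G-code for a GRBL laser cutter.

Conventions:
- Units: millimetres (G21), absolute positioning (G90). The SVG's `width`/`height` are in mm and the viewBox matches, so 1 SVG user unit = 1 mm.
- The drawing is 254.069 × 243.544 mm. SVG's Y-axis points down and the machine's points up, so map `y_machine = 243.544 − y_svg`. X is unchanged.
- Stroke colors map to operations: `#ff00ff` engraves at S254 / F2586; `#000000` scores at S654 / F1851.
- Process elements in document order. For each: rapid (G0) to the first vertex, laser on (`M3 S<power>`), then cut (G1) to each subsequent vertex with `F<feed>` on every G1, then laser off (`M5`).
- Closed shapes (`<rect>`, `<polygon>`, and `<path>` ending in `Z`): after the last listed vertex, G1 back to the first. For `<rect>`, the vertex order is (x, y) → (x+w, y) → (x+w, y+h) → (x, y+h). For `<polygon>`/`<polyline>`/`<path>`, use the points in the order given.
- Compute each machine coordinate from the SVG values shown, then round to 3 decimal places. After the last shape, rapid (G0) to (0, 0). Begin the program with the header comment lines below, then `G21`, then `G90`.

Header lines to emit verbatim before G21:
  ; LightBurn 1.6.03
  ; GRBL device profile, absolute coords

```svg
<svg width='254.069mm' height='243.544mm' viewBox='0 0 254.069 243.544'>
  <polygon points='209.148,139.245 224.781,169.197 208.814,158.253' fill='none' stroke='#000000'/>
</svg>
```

viewBox `0 0 254.069 243.544` with mm width/height → 1 unit = 1 mm. Flip: y_m = 243.544 − y_svg.

**Shape 1** — `<polygon>` closed polygon, stroke `#000000` → score (S654, F1851). Machine vertices: (209.148,104.299) → (224.781,74.347) → (208.814,85.291) → (209.148,104.299). Closed: final G1 returns to the first vertex.

; LightBurn 1.6.03
; GRBL device profile, absolute coords
G21
G90
G0 X209.148 Y104.299
M3 S654
G1 X224.781 Y74.347 F1851
G1 X208.814 Y85.291 F1851
G1 X209.148 Y104.299 F1851
M5
G0 X0.000 Y0.000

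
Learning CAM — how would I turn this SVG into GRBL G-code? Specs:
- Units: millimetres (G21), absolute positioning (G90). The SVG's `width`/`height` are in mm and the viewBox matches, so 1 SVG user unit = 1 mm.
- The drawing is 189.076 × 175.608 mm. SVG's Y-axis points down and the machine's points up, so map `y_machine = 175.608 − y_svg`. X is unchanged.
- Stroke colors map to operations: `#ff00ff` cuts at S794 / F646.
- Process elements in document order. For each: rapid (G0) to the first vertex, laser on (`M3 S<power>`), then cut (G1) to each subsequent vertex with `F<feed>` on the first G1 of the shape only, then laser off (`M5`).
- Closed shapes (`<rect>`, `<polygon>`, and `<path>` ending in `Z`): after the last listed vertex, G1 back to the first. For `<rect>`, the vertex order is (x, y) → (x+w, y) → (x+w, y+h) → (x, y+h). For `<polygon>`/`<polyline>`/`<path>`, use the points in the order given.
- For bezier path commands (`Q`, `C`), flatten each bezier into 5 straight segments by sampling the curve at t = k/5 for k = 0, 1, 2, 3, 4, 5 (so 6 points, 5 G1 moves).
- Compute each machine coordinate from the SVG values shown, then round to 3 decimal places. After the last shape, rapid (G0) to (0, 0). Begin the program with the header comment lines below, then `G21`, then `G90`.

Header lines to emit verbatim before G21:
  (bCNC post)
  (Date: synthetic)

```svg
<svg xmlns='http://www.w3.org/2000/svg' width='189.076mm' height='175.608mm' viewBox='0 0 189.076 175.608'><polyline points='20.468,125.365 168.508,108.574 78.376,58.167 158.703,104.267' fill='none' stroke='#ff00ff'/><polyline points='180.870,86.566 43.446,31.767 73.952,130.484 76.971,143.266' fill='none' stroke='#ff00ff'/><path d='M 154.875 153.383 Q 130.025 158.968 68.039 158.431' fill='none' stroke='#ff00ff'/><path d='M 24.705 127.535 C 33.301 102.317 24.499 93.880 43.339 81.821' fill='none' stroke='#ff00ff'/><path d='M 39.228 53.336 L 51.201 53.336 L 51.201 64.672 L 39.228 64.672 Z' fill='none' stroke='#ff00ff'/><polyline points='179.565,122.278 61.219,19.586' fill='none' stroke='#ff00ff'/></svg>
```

(bCNC post)
(Date: synthetic)
G21
G90
G0 X20.468 Y50.243
M3 S794
G1 X168.508 Y67.034 F646
G1 X78.376 Y117.441
G1 X158.703 Y71.341
M5
G0 X180.870 Y89.042
M3 S794
G1 X43.446 Y143.841 F646
G1 X73.952 Y45.124
G1 X76.971 Y32.342
M5
G0 X154.875 Y22.225
M3 S794
G1 X143.450 Y20.236 F646
G1 X129.053 Y18.737
G1 X111.686 Y17.727
G1 X91.348 Y17.207
G1 X68.039 Y17.177
M5
G0 X24.705 Y48.073
M3 S794
G1 X28.135 Y61.353 F646
G1 X29.552 Y71.586
G1 X31.117 Y79.749
G1 X34.992 Y86.823
G1 X43.339 Y93.787
M5
G0 X39.228 Y122.272
M3 S794
G1 X51.201 Y122.272 F646
G1 X51.201 Y110.936
G1 X39.228 Y110.936
G1 X39.228 Y122.272
M5
G0 X179.565 Y53.330
M3 S794
G1 X61.219 Y156.022 F646
M5
G0 X0.000 Y0.000

Since the viewBox matches the mm dimensions, user units are millimetres directly. The only transform is the Y-flip y_m = 175.608 − y_svg.

Shape 1 is a open polyline drawn with `<polyline>`. Its stroke #ff00ff means cut at S794, F646. After flipping Y the toolpath is (20.468,50.243) → (168.508,67.034) → (78.376,117.441) → (158.703,71.341).

Shape 2 is a open polyline drawn with `<polyline>`. Its stroke #ff00ff means cut at S794, F646. After flipping Y the toolpath is (180.870,89.042) → (43.446,143.841) → (73.952,45.124) → (76.971,32.342).

Shape 3 is a quadratic bezier drawn with `<path>`. Its stroke #ff00ff means cut at S794, F646. After flipping Y the toolpath is (154.875,22.225) → (143.450,20.236) → (129.053,18.737) → (111.686,17.727) → (91.348,17.207) → (68.039,17.177).

Shape 4 is a cubic bezier drawn with `<path>`. Its stroke #ff00ff means cut at S794, F646. After flipping Y the toolpath is (24.705,48.073) → (28.135,61.353) → (29.552,71.586) → (31.117,79.749) → (34.992,86.823) → (43.339,93.787).

Shape 5 is a rectangle drawn with `<path>`. Its stroke #ff00ff means cut at S794, F646. After flipping Y the toolpath is (39.228,122.272) → (51.201,122.272) → (51.201,110.936) → (39.228,110.936) → (39.228,122.272), returning to the start.

Shape 6 is a line segment drawn with `<polyline>`. Its stroke #ff00ff means cut at S794, F646. After flipping Y the toolpath is (179.565,53.330) → (61.219,156.022).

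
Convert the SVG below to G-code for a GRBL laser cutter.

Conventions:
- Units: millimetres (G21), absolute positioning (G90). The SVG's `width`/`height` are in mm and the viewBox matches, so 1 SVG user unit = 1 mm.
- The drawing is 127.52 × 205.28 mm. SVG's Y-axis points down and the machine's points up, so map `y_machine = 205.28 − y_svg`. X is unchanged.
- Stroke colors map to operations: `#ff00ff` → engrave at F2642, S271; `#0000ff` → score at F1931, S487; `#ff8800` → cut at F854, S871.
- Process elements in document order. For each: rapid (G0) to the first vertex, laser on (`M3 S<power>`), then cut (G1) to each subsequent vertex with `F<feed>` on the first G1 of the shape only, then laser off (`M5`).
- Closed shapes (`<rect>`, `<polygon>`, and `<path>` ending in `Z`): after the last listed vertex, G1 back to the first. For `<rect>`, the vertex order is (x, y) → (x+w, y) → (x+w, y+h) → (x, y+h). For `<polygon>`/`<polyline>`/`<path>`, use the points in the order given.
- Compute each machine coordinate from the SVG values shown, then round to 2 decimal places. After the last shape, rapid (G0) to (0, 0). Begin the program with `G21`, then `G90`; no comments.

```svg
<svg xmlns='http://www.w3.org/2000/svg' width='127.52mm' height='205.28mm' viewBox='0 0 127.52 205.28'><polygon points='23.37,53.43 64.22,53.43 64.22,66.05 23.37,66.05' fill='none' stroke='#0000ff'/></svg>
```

1 u = 1 mm; y_m = 205.28 − y.

[1] `<polygon>` rectangle, #0000ff→score S487 F1931: (23.37,151.85) → (64.22,151.85) → (64.22,139.23) → (23.37,139.23) → (23.37,151.85) (closed)

G21
G90
G0 X23.37 Y151.85
M3 S487
G1 X64.22 Y151.85 F1931
G1 X64.22 Y139.23
G1 X23.37 Y139.23
G1 X23.37 Y151.85
M5
G0 X0.00 Y0.00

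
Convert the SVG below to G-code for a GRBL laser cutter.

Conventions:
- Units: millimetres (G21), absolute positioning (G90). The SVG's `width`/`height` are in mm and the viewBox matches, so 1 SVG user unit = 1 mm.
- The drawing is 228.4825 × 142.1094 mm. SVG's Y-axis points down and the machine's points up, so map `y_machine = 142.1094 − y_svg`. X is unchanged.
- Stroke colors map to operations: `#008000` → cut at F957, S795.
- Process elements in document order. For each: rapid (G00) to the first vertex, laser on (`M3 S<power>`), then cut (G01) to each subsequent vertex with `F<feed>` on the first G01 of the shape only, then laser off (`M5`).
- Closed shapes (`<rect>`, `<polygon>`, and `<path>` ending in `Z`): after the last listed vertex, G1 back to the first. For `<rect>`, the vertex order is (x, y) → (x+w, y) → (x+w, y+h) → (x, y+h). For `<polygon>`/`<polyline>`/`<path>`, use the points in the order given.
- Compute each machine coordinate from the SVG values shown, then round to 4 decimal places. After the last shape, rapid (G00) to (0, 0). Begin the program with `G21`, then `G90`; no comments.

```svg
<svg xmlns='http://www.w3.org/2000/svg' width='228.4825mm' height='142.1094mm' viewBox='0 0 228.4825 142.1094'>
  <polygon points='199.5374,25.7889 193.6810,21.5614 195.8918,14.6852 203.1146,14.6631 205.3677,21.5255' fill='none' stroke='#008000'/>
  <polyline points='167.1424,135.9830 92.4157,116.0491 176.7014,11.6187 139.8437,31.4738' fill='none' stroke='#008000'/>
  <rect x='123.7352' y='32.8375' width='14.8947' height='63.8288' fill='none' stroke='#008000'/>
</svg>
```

viewBox `0 0 228.4825 142.1094` with mm width/height → 1 unit = 1 mm. Flip: y_m = 142.1094 − y_svg.

**Shape 1** — `<polygon>` regular polygon, stroke `#008000` → cut (S795, F957). Machine vertices: (199.5374,116.3205) → (193.6810,120.5480) → (195.8918,127.4242) → (203.1146,127.4463) → (205.3677,120.5839) → (199.5374,116.3205). Closed: final G1 returns to the first vertex.

**Shape 2** — `<polyline>` open polyline, stroke `#008000` → cut (S795, F957). Machine vertices: (167.1424,6.1264) → (92.4157,26.0603) → (176.7014,130.4907) → (139.8437,110.6356). Open path.

**Shape 3** — `<rect>` rectangle, stroke `#008000` → cut (S795, F957). Machine vertices: (123.7352,109.2719) → (138.6299,109.2719) → (138.6299,45.4431) → (123.7352,45.4431) → (123.7352,109.2719). Closed: final G1 returns to the first vertex.

G21
G90
G00 X199.5374 Y116.3205
M3 S795
G01 X193.6810 Y120.5480 F957
G01 X195.8918 Y127.4242
G01 X203.1146 Y127.4463
G01 X205.3677 Y120.5839
G01 X199.5374 Y116.3205
M5
G00 X167.1424 Y6.1264
M3 S795
G01 X92.4157 Y26.0603 F957
G01 X176.7014 Y130.4907
G01 X139.8437 Y110.6356
M5
G00 X123.7352 Y109.2719
M3 S795
G01 X138.6299 Y109.2719 F957
G01 X138.6299 Y45.4431
G01 X123.7352 Y45.4431
G01 X123.7352 Y109.2719
M5
G00 X0.0000 Y0.0000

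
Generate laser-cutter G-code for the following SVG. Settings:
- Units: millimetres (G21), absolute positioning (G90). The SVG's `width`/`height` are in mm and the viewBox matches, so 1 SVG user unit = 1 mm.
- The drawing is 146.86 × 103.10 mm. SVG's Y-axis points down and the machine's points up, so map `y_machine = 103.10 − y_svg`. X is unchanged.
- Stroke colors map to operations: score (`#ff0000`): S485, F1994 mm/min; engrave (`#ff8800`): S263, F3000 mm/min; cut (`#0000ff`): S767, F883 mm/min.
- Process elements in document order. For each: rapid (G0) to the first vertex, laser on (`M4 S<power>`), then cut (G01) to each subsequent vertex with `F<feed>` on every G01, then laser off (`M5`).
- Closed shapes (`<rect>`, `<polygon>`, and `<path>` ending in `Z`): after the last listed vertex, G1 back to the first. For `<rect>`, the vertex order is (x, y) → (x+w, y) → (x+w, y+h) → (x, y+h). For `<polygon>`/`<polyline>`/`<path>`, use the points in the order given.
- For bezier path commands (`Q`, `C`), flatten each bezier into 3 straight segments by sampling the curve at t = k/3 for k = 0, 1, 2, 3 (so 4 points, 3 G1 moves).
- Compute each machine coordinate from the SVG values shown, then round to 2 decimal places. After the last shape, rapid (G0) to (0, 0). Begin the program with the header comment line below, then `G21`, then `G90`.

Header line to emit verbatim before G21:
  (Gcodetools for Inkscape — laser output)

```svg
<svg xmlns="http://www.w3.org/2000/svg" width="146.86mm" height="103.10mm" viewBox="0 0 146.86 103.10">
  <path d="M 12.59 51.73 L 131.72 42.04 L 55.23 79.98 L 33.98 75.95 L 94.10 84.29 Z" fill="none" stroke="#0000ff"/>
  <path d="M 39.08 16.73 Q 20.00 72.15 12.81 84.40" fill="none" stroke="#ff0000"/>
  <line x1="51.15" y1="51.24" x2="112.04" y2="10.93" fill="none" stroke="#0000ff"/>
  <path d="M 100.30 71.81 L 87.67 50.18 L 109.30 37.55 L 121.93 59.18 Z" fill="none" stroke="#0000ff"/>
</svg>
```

(Gcodetools for Inkscape — laser output)
G21
G90
G0 X12.59 Y51.37
M4 S767
G01 X131.72 Y61.06 F883
G01 X55.23 Y23.12 F883
G01 X33.98 Y27.15 F883
G01 X94.10 Y18.81 F883
G01 X12.59 Y51.37 F883
M5
G0 X39.08 Y86.37
M4 S485
G01 X27.68 Y54.22 F1994
G01 X18.92 Y31.66 F1994
G01 X12.81 Y18.70 F1994
M5
G0 X51.15 Y51.86
M4 S767
G01 X112.04 Y92.17 F883
M5
G0 X100.30 Y31.29
M4 S767
G01 X87.67 Y52.92 F883
G01 X109.30 Y65.55 F883
G01 X121.93 Y43.92 F883
G01 X100.30 Y31.29 F883
M5
G0 X0.00 Y0.00

viewBox `0 0 146.86 103.10` with mm width/height → 1 unit = 1 mm. Flip: y_m = 103.10 − y_svg.

**Shape 1** — `<path>` closed polygon, stroke `#0000ff` → cut (S767, F883). Machine vertices: (12.59,51.37) → (131.72,61.06) → (55.23,23.12) → (33.98,27.15) → (94.10,18.81) → (12.59,51.37). Closed: final G1 returns to the first vertex.

**Shape 2** — `<path>` quadratic bezier, stroke `#ff0000` → score (S485, F1994). Control points (SVG): P0=(39.08,16.73), P1=(20.00,72.15), P2=(12.81,84.40); sampled at t=k/3. Machine vertices: (39.08,86.37) → (27.68,54.22) → (18.92,31.66) → (12.81,18.70). Open path.

**Shape 3** — `<line>` line segment, stroke `#0000ff` → cut (S767, F883). Machine vertices: (51.15,51.86) → (112.04,92.17). Open path.

**Shape 4** — `<path>` regular polygon, stroke `#0000ff` → cut (S767, F883). Machine vertices: (100.30,31.29) → (87.67,52.92) → (109.30,65.55) → (121.93,43.92) → (100.30,31.29). Closed: final G1 returns to the first vertex.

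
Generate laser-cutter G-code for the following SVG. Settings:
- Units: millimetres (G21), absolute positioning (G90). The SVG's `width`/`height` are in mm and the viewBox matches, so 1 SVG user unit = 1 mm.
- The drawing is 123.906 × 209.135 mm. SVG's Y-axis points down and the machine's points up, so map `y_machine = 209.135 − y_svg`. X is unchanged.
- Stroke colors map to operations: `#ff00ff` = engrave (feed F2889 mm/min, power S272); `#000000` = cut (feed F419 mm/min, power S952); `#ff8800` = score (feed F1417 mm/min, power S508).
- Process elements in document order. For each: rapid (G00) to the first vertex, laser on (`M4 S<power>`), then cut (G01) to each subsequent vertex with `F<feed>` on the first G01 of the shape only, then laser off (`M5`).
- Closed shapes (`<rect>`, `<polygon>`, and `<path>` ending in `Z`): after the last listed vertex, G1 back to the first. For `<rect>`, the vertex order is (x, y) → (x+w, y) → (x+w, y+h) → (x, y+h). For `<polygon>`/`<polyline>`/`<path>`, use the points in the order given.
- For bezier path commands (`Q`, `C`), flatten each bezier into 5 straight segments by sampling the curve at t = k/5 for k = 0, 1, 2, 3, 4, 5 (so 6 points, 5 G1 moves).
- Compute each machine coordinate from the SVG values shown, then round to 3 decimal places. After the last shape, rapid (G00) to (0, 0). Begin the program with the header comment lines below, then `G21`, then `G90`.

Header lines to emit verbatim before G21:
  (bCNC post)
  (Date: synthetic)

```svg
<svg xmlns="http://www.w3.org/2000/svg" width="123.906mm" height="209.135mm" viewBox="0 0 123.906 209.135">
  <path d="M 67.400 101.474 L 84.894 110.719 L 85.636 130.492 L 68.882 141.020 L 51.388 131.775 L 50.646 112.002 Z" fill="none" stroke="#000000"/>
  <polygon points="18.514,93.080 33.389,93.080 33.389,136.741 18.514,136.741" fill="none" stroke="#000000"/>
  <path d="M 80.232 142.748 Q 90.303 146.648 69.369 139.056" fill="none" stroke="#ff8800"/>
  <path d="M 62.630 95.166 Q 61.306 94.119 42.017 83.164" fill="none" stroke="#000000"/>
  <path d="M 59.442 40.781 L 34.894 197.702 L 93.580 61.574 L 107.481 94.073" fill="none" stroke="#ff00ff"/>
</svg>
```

(bCNC post)
(Date: synthetic)
G21
G90
G00 X67.400 Y107.661
M4 S952
G01 X84.894 Y98.416 F419
G01 X85.636 Y78.643
G01 X68.882 Y68.115
G01 X51.388 Y77.360
G01 X50.646 Y97.133
G01 X67.400 Y107.661
M5
G00 X18.514 Y116.055
M4 S952
G01 X33.389 Y116.055 F419
G01 X33.389 Y72.394
G01 X18.514 Y72.394
G01 X18.514 Y116.055
M5
G00 X80.232 Y66.387
M4 S508
G01 X83.020 Y65.287 F1417
G01 X83.328 Y65.106
G01 X81.155 Y65.844
G01 X76.502 Y67.502
G01 X69.369 Y70.079
M5
G00 X62.630 Y113.969
M4 S952
G01 X61.382 Y114.784 F419
G01 X58.696 Y116.392
G01 X54.574 Y118.792
G01 X49.014 Y121.985
G01 X42.017 Y125.971
M5
G00 X59.442 Y168.354
M4 S272
G01 X34.894 Y11.433 F2889
G01 X93.580 Y147.561
G01 X107.481 Y115.062
M5
G00 X0.000 Y0.000

1 u = 1 mm; y_m = 209.135 − y.

[1] `<path>` regular polygon, #000000→cut S952 F419: (67.400,107.661) → (84.894,98.416) → (85.636,78.643) → (68.882,68.115) → (51.388,77.360) → (50.646,97.133) → (67.400,107.661) (closed)

[2] `<polygon>` rectangle, #000000→cut S952 F419: (18.514,116.055) → (33.389,116.055) → (33.389,72.394) → (18.514,72.394) → (18.514,116.055) (closed)

[3] `<path>` quadratic bezier, #ff8800→score S508 F1417: (80.232,66.387) → (83.020,65.287) → (83.328,65.106) → (81.155,65.844) → (76.502,67.502) → (69.369,70.079)

[4] `<path>` quadratic bezier, #000000→cut S952 F419: (62.630,113.969) → (61.382,114.784) → (58.696,116.392) → (54.574,118.792) → (49.014,121.985) → (42.017,125.971)

[5] `<path>` open polyline, #ff00ff→engrave S272 F2889: (59.442,168.354) → (34.894,11.433) → (93.580,147.561) → (107.481,115.062)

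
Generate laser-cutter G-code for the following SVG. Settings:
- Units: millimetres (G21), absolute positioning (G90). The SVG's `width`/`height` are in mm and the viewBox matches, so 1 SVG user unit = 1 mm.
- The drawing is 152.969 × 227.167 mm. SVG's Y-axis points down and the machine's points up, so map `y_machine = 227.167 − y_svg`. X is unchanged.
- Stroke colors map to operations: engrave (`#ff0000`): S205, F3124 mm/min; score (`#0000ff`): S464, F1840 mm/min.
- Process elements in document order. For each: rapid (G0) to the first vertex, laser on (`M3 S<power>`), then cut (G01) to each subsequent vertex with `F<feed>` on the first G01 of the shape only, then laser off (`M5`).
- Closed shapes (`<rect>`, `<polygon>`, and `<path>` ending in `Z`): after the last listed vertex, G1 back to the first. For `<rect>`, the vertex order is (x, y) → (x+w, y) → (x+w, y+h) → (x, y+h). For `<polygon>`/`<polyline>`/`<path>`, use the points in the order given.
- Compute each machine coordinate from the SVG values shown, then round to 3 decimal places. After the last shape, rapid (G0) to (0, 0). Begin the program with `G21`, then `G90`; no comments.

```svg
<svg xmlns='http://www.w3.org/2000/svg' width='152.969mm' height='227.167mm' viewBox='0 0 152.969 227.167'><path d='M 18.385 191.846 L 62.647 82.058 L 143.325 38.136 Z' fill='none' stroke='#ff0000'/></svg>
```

Since the viewBox matches the mm dimensions, user units are millimetres directly. The only transform is the Y-flip y_m = 227.167 − y_svg.

Shape 1 is a closed polygon drawn with `<path>`. Its stroke #ff0000 means engrave at S205, F3124. After flipping Y the toolpath is (18.385,35.321) → (62.647,145.109) → (143.325,189.031) → (18.385,35.321), returning to the start.

G21
G90
G0 X18.385 Y35.321
M3 S205
G01 X62.647 Y145.109 F3124
G01 X143.325 Y189.031
G01 X18.385 Y35.321
M5
G0 X0.000 Y0.000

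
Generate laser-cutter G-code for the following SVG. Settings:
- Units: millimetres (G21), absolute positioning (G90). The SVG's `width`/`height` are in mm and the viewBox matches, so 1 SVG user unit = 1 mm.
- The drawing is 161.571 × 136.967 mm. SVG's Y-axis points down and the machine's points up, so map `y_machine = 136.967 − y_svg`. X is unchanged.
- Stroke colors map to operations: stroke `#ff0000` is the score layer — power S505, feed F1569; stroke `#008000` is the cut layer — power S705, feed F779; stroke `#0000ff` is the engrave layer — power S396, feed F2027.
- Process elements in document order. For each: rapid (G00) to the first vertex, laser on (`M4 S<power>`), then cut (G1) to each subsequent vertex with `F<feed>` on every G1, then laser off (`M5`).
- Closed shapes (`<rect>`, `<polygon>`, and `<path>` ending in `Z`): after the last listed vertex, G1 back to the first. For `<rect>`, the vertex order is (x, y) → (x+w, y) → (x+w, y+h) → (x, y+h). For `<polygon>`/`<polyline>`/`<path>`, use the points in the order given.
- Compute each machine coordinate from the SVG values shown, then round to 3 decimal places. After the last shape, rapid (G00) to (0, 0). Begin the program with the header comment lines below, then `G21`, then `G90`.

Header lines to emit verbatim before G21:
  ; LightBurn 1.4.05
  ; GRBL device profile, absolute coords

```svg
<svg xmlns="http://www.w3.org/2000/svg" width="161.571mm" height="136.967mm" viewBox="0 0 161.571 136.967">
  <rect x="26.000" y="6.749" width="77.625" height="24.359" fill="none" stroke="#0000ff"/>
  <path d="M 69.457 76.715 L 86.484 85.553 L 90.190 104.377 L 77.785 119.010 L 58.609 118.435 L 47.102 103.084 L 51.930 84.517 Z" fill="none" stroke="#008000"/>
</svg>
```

Since the viewBox matches the mm dimensions, user units are millimetres directly. The only transform is the Y-flip y_m = 136.967 − y_svg.

Shape 1 is a rectangle drawn with `<rect>`. Its stroke #0000ff means engrave at S396, F2027. After flipping Y the toolpath is (26.000,130.218) → (103.625,130.218) → (103.625,105.859) → (26.000,105.859) → (26.000,130.218), returning to the start.

Shape 2 is a regular polygon drawn with `<path>`. Its stroke #008000 means cut at S705, F779. After flipping Y the toolpath is (69.457,60.252) → (86.484,51.414) → (90.190,32.590) → (77.785,17.957) → (58.609,18.532) → (47.102,33.883) → (51.930,52.450) → (69.457,60.252), returning to the start.

; LightBurn 1.4.05
; GRBL device profile, absolute coords
G21
G90
G00 X26.000 Y130.218
M4 S396
G1 X103.625 Y130.218 F2027
G1 X103.625 Y105.859 F2027
G1 X26.000 Y105.859 F2027
G1 X26.000 Y130.218 F2027
M5
G00 X69.457 Y60.252
M4 S705
G1 X86.484 Y51.414 F779
G1 X90.190 Y32.590 F779
G1 X77.785 Y17.957 F779
G1 X58.609 Y18.532 F779
G1 X47.102 Y33.883 F779
G1 X51.930 Y52.450 F779
G1 X69.457 Y60.252 F779
M5
G00 X0.000 Y0.000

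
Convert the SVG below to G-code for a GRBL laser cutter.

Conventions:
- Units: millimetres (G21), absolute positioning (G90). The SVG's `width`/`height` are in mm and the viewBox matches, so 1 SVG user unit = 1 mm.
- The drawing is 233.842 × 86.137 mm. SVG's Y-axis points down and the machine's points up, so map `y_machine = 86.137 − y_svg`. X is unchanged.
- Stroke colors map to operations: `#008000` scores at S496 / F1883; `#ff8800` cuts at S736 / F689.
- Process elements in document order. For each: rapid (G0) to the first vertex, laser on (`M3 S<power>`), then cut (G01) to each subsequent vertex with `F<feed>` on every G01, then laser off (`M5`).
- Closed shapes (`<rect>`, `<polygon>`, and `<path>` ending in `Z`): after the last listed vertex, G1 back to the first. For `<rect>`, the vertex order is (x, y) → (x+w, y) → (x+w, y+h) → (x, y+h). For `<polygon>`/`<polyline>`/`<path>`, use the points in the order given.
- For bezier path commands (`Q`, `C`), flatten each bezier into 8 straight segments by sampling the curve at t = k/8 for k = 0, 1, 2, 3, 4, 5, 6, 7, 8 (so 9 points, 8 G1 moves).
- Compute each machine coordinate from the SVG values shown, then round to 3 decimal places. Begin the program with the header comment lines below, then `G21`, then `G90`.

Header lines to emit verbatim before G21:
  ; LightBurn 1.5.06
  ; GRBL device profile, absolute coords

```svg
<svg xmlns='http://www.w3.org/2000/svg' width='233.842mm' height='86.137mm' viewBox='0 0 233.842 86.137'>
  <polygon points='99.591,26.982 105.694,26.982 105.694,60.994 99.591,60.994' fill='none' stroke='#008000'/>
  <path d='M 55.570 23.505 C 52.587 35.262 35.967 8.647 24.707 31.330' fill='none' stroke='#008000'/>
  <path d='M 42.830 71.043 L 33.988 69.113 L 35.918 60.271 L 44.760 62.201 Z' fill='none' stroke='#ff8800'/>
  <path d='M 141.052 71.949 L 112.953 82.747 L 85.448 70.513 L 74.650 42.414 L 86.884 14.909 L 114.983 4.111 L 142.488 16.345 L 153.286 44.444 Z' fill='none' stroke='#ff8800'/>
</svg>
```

; LightBurn 1.5.06
; GRBL device profile, absolute coords
G21
G90
G0 X99.591 Y59.155
M3 S496
G01 X105.694 Y59.155 F1883
G01 X105.694 Y25.143 F1883
G01 X99.591 Y25.143 F1883
G01 X99.591 Y59.155 F1883
M5
G0 X55.570 Y62.632
M3 S496
G01 X53.849 Y59.851 F1883
G01 X51.073 Y59.639 F1883
G01 X47.463 Y60.970 F1883
G01 X43.242 Y62.817 F1883
G01 X38.634 Y64.151 F1883
G01 X33.860 Y63.946 F1883
G01 X29.144 Y61.174 F1883
G01 X24.707 Y54.807 F1883
M5
G0 X42.830 Y15.094
M3 S736
G01 X33.988 Y17.024 F689
G01 X35.918 Y25.866 F689
G01 X44.760 Y23.936 F689
G01 X42.830 Y15.094 F689
M5
G0 X141.052 Y14.188
M3 S736
G01 X112.953 Y3.390 F689
G01 X85.448 Y15.624 F689
G01 X74.650 Y43.723 F689
G01 X86.884 Y71.228 F689
G01 X114.983 Y82.026 F689
G01 X142.488 Y69.792 F689
G01 X153.286 Y41.693 F689
G01 X141.052 Y14.188 F689
M5

viewBox `0 0 233.842 86.137` with mm width/height → 1 unit = 1 mm. Flip: y_m = 86.137 − y_svg.

**Shape 1** — `<polygon>` rectangle, stroke `#008000` → score (S496, F1883). Machine vertices: (99.591,59.155) → (105.694,59.155) → (105.694,25.143) → (99.591,25.143) → (99.591,59.155). Closed: final G1 returns to the first vertex.

**Shape 2** — `<path>` cubic bezier, stroke `#008000` → score (S496, F1883). Control points (SVG): P0=(55.570,23.505), P1=(52.587,35.262), P2=(35.967,8.647), P3=(24.707,31.330); sampled at t=k/8. Machine vertices: (55.570,62.632) → (53.849,59.851) → (51.073,59.639) → (47.463,60.970) → (43.242,62.817) → (38.634,64.151) → (33.860,63.946) → (29.144,61.174) → (24.707,54.807). Open path.

**Shape 3** — `<path>` regular polygon, stroke `#ff8800` → cut (S736, F689). Machine vertices: (42.830,15.094) → (33.988,17.024) → (35.918,25.866) → (44.760,23.936) → (42.830,15.094). Closed: final G1 returns to the first vertex.

**Shape 4** — `<path>` regular polygon, stroke `#ff8800` → cut (S736, F689). Machine vertices: (141.052,14.188) → (112.953,3.390) → (85.448,15.624) → (74.650,43.723) → (86.884,71.228) → (114.983,82.026) → (142.488,69.792) → (153.286,41.693) → (141.052,14.188). Closed: final G1 returns to the first vertex.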